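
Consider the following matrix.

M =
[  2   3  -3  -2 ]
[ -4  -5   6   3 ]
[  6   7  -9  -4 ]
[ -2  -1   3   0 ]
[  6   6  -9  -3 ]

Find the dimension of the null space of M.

2

Row reduce to echelon form.
R2 ← R2 + (2)·R1: [0, 1, 0, -1]
R3 ← R3 − (3)·R1: [0, -2, 0, 2]
R4 ← R4 + R1: [0, 2, 0, -2]
R5 ← R5 − (3)·R1: [0, -3, 0, 3]
R3 ← R3 + (2)·R2: [0, 0, 0, 0]
R4 ← R4 − (2)·R2: [0, 0, 0, 0]
R5 ← R5 + (3)·R2: [0, 0, 0, 0]
2 nonzero rows, so rank(M) = 2.
M has 4 columns; by rank–nullity, nullity = 4 − 2 = 2.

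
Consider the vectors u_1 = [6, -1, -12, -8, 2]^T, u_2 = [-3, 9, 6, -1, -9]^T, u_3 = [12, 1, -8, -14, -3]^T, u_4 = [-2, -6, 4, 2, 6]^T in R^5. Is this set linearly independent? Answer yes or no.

yes

Form the matrix with these vectors as rows and row reduce.
R2 ← R2 + (1/2)·R1: [0, 17/2, 0, -5, -8]
R3 ← R3 − (2)·R1: [0, 3, 16, 2, -7]
R4 ← R4 + (1/3)·R1: [0, -19/3, 0, -2/3, 20/3]
R3 ← R3 − (6/17)·R2: [0, 0, 16, 64/17, -71/17]
R4 ← R4 + (38/51)·R2: [0, 0, 0, -224/51, 12/17]
4 nonzero rows, so the 4 vectors span a space of dimension 4.
Since 4 = 4, the vectors are linearly independent.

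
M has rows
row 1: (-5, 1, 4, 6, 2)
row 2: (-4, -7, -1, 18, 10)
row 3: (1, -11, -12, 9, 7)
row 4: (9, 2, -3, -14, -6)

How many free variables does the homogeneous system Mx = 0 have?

Row reduce to echelon form.
R2 ← R2 − (4/5)·R1: [0, -39/5, -21/5, 66/5, 42/5]
R3 ← R3 + (1/5)·R1: [0, -54/5, -56/5, 51/5, 37/5]
R4 ← R4 + (9/5)·R1: [0, 19/5, 21/5, -16/5, -12/5]
R3 ← R3 − (18/13)·R2: [0, 0, -70/13, -105/13, -55/13]
R4 ← R4 + (19/39)·R2: [0, 0, 28/13, 42/13, 22/13]
R4 ← R4 + (2/5)·R3: [0, 0, 0, 0, 0]
3 nonzero rows, so rank(M) = 3.
M has 5 columns; by rank–nullity, nullity = 5 − 3 = 2.

2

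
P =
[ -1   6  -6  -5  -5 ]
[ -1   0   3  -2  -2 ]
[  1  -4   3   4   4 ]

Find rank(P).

2

Row reduce to echelon form.
R2 ← R2 − R1: [0, -6, 9, 3, 3]
R3 ← R3 + R1: [0, 2, -3, -1, -1]
R3 ← R3 + (1/3)·R2: [0, 0, 0, 0, 0]
Echelon form has 2 nonzero rows, so rank(P) = 2.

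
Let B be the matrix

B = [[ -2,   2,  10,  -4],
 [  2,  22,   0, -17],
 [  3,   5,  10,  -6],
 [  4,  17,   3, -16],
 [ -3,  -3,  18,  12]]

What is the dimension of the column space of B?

4

Row reduce to echelon form.
R2 ← R2 + R1: [0, 24, 10, -21]
R3 ← R3 + (3/2)·R1: [0, 8, 25, -12]
R4 ← R4 + (2)·R1: [0, 21, 23, -24]
R5 ← R5 − (3/2)·R1: [0, -6, 3, 18]
R3 ← R3 − (1/3)·R2: [0, 0, 65/3, -5]
R4 ← R4 − (7/8)·R2: [0, 0, 57/4, -45/8]
R5 ← R5 + (1/4)·R2: [0, 0, 11/2, 51/4]
R4 ← R4 − (171/260)·R3: [0, 0, 0, -243/104]
R5 ← R5 − (33/130)·R3: [0, 0, 0, 729/52]
R5 ← R5 + (6)·R4: [0, 0, 0, 0]
Echelon form has 4 nonzero rows, so rank(B) = 4.
The column space has dimension equal to the rank: 4.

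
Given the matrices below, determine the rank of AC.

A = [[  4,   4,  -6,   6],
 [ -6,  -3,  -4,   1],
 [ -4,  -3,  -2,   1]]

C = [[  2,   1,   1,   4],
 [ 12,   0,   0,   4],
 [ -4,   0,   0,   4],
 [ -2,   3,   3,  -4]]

3

First compute AC:
[[ 68,  22,  22, -16],
 [-34,  -3,  -3, -56],
 [-38,  -1,  -1, -40]]
Now row reduce the product.
R2 ← R2 + (1/2)·R1: [0, 8, 8, -64]
R3 ← R3 + (19/34)·R1: [0, 192/17, 192/17, -832/17]
R3 ← R3 − (24/17)·R2: [0, 0, 0, 704/17]
3 nonzero rows, so rank(AC) = 3.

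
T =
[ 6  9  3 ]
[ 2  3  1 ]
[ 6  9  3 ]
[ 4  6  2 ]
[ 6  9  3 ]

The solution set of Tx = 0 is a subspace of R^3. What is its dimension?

2

Row reduce to echelon form.
R2 ← R2 − (1/3)·R1: [0, 0, 0]
R3 ← R3 − R1: [0, 0, 0]
R4 ← R4 − (2/3)·R1: [0, 0, 0]
R5 ← R5 − R1: [0, 0, 0]
1 nonzero row, so rank(T) = 1.
T has 3 columns; by rank–nullity, nullity = 3 − 1 = 2.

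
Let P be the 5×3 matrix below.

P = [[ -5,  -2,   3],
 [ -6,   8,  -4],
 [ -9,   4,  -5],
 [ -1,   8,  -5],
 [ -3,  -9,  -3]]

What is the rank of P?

3

Row reduce to echelon form.
R2 ← R2 − (6/5)·R1: [0, 52/5, -38/5]
R3 ← R3 − (9/5)·R1: [0, 38/5, -52/5]
R4 ← R4 − (1/5)·R1: [0, 42/5, -28/5]
R5 ← R5 − (3/5)·R1: [0, -39/5, -24/5]
R3 ← R3 − (19/26)·R2: [0, 0, -63/13]
R4 ← R4 − (21/26)·R2: [0, 0, 7/13]
R5 ← R5 + (3/4)·R2: [0, 0, -21/2]
R4 ← R4 + (1/9)·R3: [0, 0, 0]
R5 ← R5 − (13/6)·R3: [0, 0, 0]
Echelon form has 3 nonzero rows, so rank(P) = 3.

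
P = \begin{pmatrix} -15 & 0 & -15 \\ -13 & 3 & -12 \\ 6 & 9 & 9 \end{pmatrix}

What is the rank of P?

2

Row reduce to echelon form.
R2 ← R2 − (13/15)·R1: [0, 3, 1]
R3 ← R3 + (2/5)·R1: [0, 9, 3]
R3 ← R3 − (3)·R2: [0, 0, 0]
Echelon form has 2 nonzero rows, so rank(P) = 2.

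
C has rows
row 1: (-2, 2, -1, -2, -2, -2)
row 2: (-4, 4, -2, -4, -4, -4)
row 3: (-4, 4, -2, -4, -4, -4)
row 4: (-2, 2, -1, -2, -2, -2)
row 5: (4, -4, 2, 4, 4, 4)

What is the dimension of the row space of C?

Row reduce to echelon form.
R2 ← R2 − (2)·R1: [0, 0, 0, 0, 0, 0]
R3 ← R3 − (2)·R1: [0, 0, 0, 0, 0, 0]
R4 ← R4 − R1: [0, 0, 0, 0, 0, 0]
R5 ← R5 + (2)·R1: [0, 0, 0, 0, 0, 0]
Echelon form has 1 nonzero row, so rank(C) = 1.
The row space has dimension equal to the rank: 1.

1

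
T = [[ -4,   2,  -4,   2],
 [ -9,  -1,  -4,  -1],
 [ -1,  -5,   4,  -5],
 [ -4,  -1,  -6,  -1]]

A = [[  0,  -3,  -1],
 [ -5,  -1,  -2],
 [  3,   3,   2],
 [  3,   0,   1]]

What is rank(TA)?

2

First compute TA:
[[-16,  -2,  -6],
 [-10,  16,   2],
 [ 22,  20,  14],
 [-16,  -5,  -7]]
Now row reduce the product.
R2 ← R2 − (5/8)·R1: [0, 69/4, 23/4]
R3 ← R3 + (11/8)·R1: [0, 69/4, 23/4]
R4 ← R4 − R1: [0, -3, -1]
R3 ← R3 − R2: [0, 0, 0]
R4 ← R4 + (4/23)·R2: [0, 0, 0]
2 nonzero rows, so rank(TA) = 2.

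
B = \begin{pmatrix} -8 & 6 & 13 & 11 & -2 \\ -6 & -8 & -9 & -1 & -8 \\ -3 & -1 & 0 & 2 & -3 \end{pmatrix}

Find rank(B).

Row reduce to echelon form.
R2 ← R2 − (3/4)·R1: [0, -25/2, -75/4, -37/4, -13/2]
R3 ← R3 − (3/8)·R1: [0, -13/4, -39/8, -17/8, -9/4]
R3 ← R3 − (13/50)·R2: [0, 0, 0, 7/25, -14/25]
Echelon form has 3 nonzero rows, so rank(B) = 3.

3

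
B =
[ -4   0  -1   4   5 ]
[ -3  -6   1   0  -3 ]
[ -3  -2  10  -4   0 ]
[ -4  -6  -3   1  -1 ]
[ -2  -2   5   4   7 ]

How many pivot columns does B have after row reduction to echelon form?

5

Row reduce to echelon form.
R2 ← R2 − (3/4)·R1: [0, -6, 7/4, -3, -27/4]
R3 ← R3 − (3/4)·R1: [0, -2, 43/4, -7, -15/4]
R4 ← R4 − R1: [0, -6, -2, -3, -6]
R5 ← R5 − (1/2)·R1: [0, -2, 11/2, 2, 9/2]
R3 ← R3 − (1/3)·R2: [0, 0, 61/6, -6, -3/2]
R4 ← R4 − R2: [0, 0, -15/4, 0, 3/4]
R5 ← R5 − (1/3)·R2: [0, 0, 59/12, 3, 27/4]
R4 ← R4 + (45/122)·R3: [0, 0, 0, -135/61, 12/61]
R5 ← R5 − (59/122)·R3: [0, 0, 0, 360/61, 456/61]
R5 ← R5 + (8/3)·R4: [0, 0, 0, 0, 8]
Echelon form has 5 nonzero rows, so rank(B) = 5.
Each nonzero row contributes one pivot column: 5 pivot columns.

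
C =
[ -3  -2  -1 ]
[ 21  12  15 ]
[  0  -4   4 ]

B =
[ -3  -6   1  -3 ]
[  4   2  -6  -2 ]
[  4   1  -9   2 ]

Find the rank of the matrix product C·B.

First compute CB:
[[ -3,  13,  18,  11],
 [ 45, -87, -186, -57],
 [  0,  -4, -12,  16]]
Now row reduce the product.
R2 ← R2 + (15)·R1: [0, 108, 84, 108]
R3 ← R3 + (1/27)·R2: [0, 0, -80/9, 20]
3 nonzero rows, so rank(CB) = 3.

3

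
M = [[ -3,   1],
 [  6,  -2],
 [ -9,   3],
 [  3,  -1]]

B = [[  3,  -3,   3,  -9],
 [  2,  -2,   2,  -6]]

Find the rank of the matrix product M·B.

1

First compute MB:
[[ -7,   7,  -7,  21],
 [ 14, -14,  14, -42],
 [-21,  21, -21,  63],
 [  7,  -7,   7, -21]]
Now row reduce the product.
R2 ← R2 + (2)·R1: [0, 0, 0, 0]
R3 ← R3 − (3)·R1: [0, 0, 0, 0]
R4 ← R4 + R1: [0, 0, 0, 0]
1 nonzero row, so rank(MB) = 1.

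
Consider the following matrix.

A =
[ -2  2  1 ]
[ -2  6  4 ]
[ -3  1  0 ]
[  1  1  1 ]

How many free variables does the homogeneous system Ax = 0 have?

1

Row reduce to echelon form.
R2 ← R2 − R1: [0, 4, 3]
R3 ← R3 − (3/2)·R1: [0, -2, -3/2]
R4 ← R4 + (1/2)·R1: [0, 2, 3/2]
R3 ← R3 + (1/2)·R2: [0, 0, 0]
R4 ← R4 − (1/2)·R2: [0, 0, 0]
2 nonzero rows, so rank(A) = 2.
A has 3 columns; by rank–nullity, nullity = 3 − 2 = 1.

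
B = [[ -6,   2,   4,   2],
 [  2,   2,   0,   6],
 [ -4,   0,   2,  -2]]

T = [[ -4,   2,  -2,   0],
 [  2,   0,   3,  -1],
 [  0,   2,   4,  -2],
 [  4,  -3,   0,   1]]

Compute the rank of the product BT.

First compute BT:
[[ 36, -10,  34,  -8],
 [ 20, -14,   2,   4],
 [  8,   2,  16,  -6]]
Now row reduce the product.
R2 ← R2 − (5/9)·R1: [0, -76/9, -152/9, 76/9]
R3 ← R3 − (2/9)·R1: [0, 38/9, 76/9, -38/9]
R3 ← R3 + (1/2)·R2: [0, 0, 0, 0]
2 nonzero rows, so rank(BT) = 2.

2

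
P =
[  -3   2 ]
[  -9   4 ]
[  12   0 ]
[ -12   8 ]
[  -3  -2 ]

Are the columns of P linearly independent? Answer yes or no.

Row reduce P to echelon form.
R2 ← R2 − (3)·R1: [0, -2]
R3 ← R3 + (4)·R1: [0, 8]
R4 ← R4 − (4)·R1: [0, 0]
R5 ← R5 − R1: [0, -4]
R3 ← R3 + (4)·R2: [0, 0]
R5 ← R5 − (2)·R2: [0, 0]
2 pivots among 2 columns.
Every column is a pivot column, so the columns are linearly independent.

yes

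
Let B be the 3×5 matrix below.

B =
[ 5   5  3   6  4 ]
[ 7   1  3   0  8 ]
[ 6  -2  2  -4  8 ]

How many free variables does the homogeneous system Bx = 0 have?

3

Row reduce to echelon form.
R2 ← R2 − (7/5)·R1: [0, -6, -6/5, -42/5, 12/5]
R3 ← R3 − (6/5)·R1: [0, -8, -8/5, -56/5, 16/5]
R3 ← R3 − (4/3)·R2: [0, 0, 0, 0, 0]
2 nonzero rows, so rank(B) = 2.
B has 5 columns; by rank–nullity, nullity = 5 − 2 = 3.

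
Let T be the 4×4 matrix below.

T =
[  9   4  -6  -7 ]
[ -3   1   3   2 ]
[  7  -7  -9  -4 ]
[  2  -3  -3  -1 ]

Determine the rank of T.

Row reduce to echelon form.
R2 ← R2 + (1/3)·R1: [0, 7/3, 1, -1/3]
R3 ← R3 − (7/9)·R1: [0, -91/9, -13/3, 13/9]
R4 ← R4 − (2/9)·R1: [0, -35/9, -5/3, 5/9]
R3 ← R3 + (13/3)·R2: [0, 0, 0, 0]
R4 ← R4 + (5/3)·R2: [0, 0, 0, 0]
Echelon form has 2 nonzero rows, so rank(T) = 2.

2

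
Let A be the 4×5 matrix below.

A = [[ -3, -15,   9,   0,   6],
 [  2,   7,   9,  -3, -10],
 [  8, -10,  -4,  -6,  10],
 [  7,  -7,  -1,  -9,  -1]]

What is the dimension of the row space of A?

Row reduce to echelon form.
R2 ← R2 + (2/3)·R1: [0, -3, 15, -3, -6]
R3 ← R3 + (8/3)·R1: [0, -50, 20, -6, 26]
R4 ← R4 + (7/3)·R1: [0, -42, 20, -9, 13]
R3 ← R3 − (50/3)·R2: [0, 0, -230, 44, 126]
R4 ← R4 − (14)·R2: [0, 0, -190, 33, 97]
R4 ← R4 − (19/23)·R3: [0, 0, 0, -77/23, -163/23]
Echelon form has 4 nonzero rows, so rank(A) = 4.
The row space has dimension equal to the rank: 4.

4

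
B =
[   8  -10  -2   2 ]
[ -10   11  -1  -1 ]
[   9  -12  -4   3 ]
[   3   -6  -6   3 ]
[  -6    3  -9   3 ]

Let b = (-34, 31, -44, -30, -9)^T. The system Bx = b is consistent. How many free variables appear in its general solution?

Row reduce the augmented matrix [B | b].
R2 ← R2 + (5/4)·R1: [0, -3/2, -7/2, 3/2, -23/2]
R3 ← R3 − (9/8)·R1: [0, -3/4, -7/4, 3/4, -23/4]
R4 ← R4 − (3/8)·R1: [0, -9/4, -21/4, 9/4, -69/4]
R5 ← R5 + (3/4)·R1: [0, -9/2, -21/2, 9/2, -69/2]
R3 ← R3 − (1/2)·R2: [0, 0, 0, 0, 0]
R4 ← R4 − (3/2)·R2: [0, 0, 0, 0, 0]
R5 ← R5 − (3)·R2: [0, 0, 0, 0, 0]
The echelon form has 2 nonzero rows, and every pivot lies in the first 4 columns, so rank(B) = rank([B|b]) = 2.
The system is consistent.
Free variables = (unknowns) − (rank) = 4 − 2 = 2.

2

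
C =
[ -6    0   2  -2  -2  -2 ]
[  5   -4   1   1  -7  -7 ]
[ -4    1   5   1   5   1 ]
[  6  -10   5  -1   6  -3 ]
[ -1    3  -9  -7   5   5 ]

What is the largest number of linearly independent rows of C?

5

Row reduce to echelon form.
R2 ← R2 + (5/6)·R1: [0, -4, 8/3, -2/3, -26/3, -26/3]
R3 ← R3 − (2/3)·R1: [0, 1, 11/3, 7/3, 19/3, 7/3]
R4 ← R4 + R1: [0, -10, 7, -3, 4, -5]
R5 ← R5 − (1/6)·R1: [0, 3, -28/3, -20/3, 16/3, 16/3]
R3 ← R3 + (1/4)·R2: [0, 0, 13/3, 13/6, 25/6, 1/6]
R4 ← R4 − (5/2)·R2: [0, 0, 1/3, -4/3, 77/3, 50/3]
R5 ← R5 + (3/4)·R2: [0, 0, -22/3, -43/6, -7/6, -7/6]
R4 ← R4 − (1/13)·R3: [0, 0, 0, -3/2, 659/26, 433/26]
R5 ← R5 + (22/13)·R3: [0, 0, 0, -7/2, 153/26, -23/26]
R5 ← R5 − (7/3)·R4: [0, 0, 0, 0, -2077/39, -1550/39]
Echelon form has 5 nonzero rows, so rank(C) = 5.
The rank gives the maximum number of linearly independent rows: 5.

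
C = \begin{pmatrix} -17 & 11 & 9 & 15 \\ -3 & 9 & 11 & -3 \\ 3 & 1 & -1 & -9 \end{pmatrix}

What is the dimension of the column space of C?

Row reduce to echelon form.
R2 ← R2 − (3/17)·R1: [0, 120/17, 160/17, -96/17]
R3 ← R3 + (3/17)·R1: [0, 50/17, 10/17, -108/17]
R3 ← R3 − (5/12)·R2: [0, 0, -10/3, -4]
Echelon form has 3 nonzero rows, so rank(C) = 3.
The column space has dimension equal to the rank: 3.

3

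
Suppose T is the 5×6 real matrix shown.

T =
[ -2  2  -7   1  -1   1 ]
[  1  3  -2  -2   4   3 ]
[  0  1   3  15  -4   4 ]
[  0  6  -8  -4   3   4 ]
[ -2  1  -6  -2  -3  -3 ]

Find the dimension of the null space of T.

Row reduce to echelon form.
R2 ← R2 + (1/2)·R1: [0, 4, -11/2, -3/2, 7/2, 7/2]
R5 ← R5 − R1: [0, -1, 1, -3, -2, -4]
R3 ← R3 − (1/4)·R2: [0, 0, 35/8, 123/8, -39/8, 25/8]
R4 ← R4 − (3/2)·R2: [0, 0, 1/4, -7/4, -9/4, -5/4]
R5 ← R5 + (1/4)·R2: [0, 0, -3/8, -27/8, -9/8, -25/8]
R4 ← R4 − (2/35)·R3: [0, 0, 0, -92/35, -69/35, -10/7]
R5 ← R5 + (3/35)·R3: [0, 0, 0, -72/35, -54/35, -20/7]
R5 ← R5 − (18/23)·R4: [0, 0, 0, 0, 0, -40/23]
5 nonzero rows, so rank(T) = 5.
T has 6 columns; by rank–nullity, nullity = 6 − 5 = 1.

1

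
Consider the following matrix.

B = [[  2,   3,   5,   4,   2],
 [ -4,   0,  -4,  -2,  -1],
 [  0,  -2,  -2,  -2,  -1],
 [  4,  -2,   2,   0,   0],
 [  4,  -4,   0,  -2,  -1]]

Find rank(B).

2

Row reduce to echelon form.
R2 ← R2 + (2)·R1: [0, 6, 6, 6, 3]
R4 ← R4 − (2)·R1: [0, -8, -8, -8, -4]
R5 ← R5 − (2)·R1: [0, -10, -10, -10, -5]
R3 ← R3 + (1/3)·R2: [0, 0, 0, 0, 0]
R4 ← R4 + (4/3)·R2: [0, 0, 0, 0, 0]
R5 ← R5 + (5/3)·R2: [0, 0, 0, 0, 0]
Echelon form has 2 nonzero rows, so rank(B) = 2.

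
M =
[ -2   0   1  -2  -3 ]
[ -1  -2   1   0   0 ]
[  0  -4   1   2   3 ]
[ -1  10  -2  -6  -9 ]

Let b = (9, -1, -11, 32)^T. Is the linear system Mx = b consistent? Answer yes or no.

Row reduce the augmented matrix [M | b].
R2 ← R2 − (1/2)·R1: [0, -2, 1/2, 1, 3/2, -11/2]
R4 ← R4 − (1/2)·R1: [0, 10, -5/2, -5, -15/2, 55/2]
R3 ← R3 − (2)·R2: [0, 0, 0, 0, 0, 0]
R4 ← R4 + (5)·R2: [0, 0, 0, 0, 0, 0]
The echelon form has 2 nonzero rows, and every pivot lies in the first 5 columns, so rank(M) = rank([M|b]) = 2.
The system is consistent.

yes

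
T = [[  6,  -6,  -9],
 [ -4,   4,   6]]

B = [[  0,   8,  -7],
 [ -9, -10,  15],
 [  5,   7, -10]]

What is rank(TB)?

1

First compute TB:
[[  9,  45, -42],
 [ -6, -30,  28]]
Now row reduce the product.
R2 ← R2 + (2/3)·R1: [0, 0, 0]
1 nonzero row, so rank(TB) = 1.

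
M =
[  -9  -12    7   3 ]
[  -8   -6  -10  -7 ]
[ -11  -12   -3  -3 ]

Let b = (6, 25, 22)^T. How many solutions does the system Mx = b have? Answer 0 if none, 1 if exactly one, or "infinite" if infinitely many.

Row reduce the augmented matrix [M | b].
R2 ← R2 − (8/9)·R1: [0, 14/3, -146/9, -29/3, 59/3]
R3 ← R3 − (11/9)·R1: [0, 8/3, -104/9, -20/3, 44/3]
R3 ← R3 − (4/7)·R2: [0, 0, -16/7, -8/7, 24/7]
The echelon form has 3 nonzero rows, and every pivot lies in the first 4 columns, so rank(M) = rank([M|b]) = 3.
The system is consistent.
rank = 3 < 4 unknowns, so there are infinitely many solutions.

infinite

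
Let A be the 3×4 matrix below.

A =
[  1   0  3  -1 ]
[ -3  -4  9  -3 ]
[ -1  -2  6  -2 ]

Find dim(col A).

Row reduce to echelon form.
R2 ← R2 + (3)·R1: [0, -4, 18, -6]
R3 ← R3 + R1: [0, -2, 9, -3]
R3 ← R3 − (1/2)·R2: [0, 0, 0, 0]
Echelon form has 2 nonzero rows, so rank(A) = 2.
The column space has dimension equal to the rank: 2.

2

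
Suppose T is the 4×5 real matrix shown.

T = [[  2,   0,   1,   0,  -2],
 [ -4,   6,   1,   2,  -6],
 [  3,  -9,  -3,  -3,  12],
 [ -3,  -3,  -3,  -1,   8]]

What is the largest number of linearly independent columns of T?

2

Row reduce to echelon form.
R2 ← R2 + (2)·R1: [0, 6, 3, 2, -10]
R3 ← R3 − (3/2)·R1: [0, -9, -9/2, -3, 15]
R4 ← R4 + (3/2)·R1: [0, -3, -3/2, -1, 5]
R3 ← R3 + (3/2)·R2: [0, 0, 0, 0, 0]
R4 ← R4 + (1/2)·R2: [0, 0, 0, 0, 0]
Echelon form has 2 nonzero rows, so rank(T) = 2.
The rank gives the maximum number of linearly independent columns: 2.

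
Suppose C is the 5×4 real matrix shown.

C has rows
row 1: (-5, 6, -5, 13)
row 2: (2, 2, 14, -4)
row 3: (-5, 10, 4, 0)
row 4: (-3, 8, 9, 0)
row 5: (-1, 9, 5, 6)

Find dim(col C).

4

Row reduce to echelon form.
R2 ← R2 + (2/5)·R1: [0, 22/5, 12, 6/5]
R3 ← R3 − R1: [0, 4, 9, -13]
R4 ← R4 − (3/5)·R1: [0, 22/5, 12, -39/5]
R5 ← R5 − (1/5)·R1: [0, 39/5, 6, 17/5]
R3 ← R3 − (10/11)·R2: [0, 0, -21/11, -155/11]
R4 ← R4 − R2: [0, 0, 0, -9]
R5 ← R5 − (39/22)·R2: [0, 0, -168/11, 14/11]
R5 ← R5 − (8)·R3: [0, 0, 0, 114]
R5 ← R5 + (38/3)·R4: [0, 0, 0, 0]
Echelon form has 4 nonzero rows, so rank(C) = 4.
The column space has dimension equal to the rank: 4.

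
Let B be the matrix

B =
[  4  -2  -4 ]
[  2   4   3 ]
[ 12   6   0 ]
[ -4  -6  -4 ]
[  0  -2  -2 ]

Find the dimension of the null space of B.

Row reduce to echelon form.
R2 ← R2 − (1/2)·R1: [0, 5, 5]
R3 ← R3 − (3)·R1: [0, 12, 12]
R4 ← R4 + R1: [0, -8, -8]
R3 ← R3 − (12/5)·R2: [0, 0, 0]
R4 ← R4 + (8/5)·R2: [0, 0, 0]
R5 ← R5 + (2/5)·R2: [0, 0, 0]
2 nonzero rows, so rank(B) = 2.
B has 3 columns; by rank–nullity, nullity = 3 − 2 = 1.

1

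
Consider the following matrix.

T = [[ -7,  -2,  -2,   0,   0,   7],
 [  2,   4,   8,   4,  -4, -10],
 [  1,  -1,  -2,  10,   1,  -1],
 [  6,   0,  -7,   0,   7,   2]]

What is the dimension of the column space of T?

4

Row reduce to echelon form.
R2 ← R2 + (2/7)·R1: [0, 24/7, 52/7, 4, -4, -8]
R3 ← R3 + (1/7)·R1: [0, -9/7, -16/7, 10, 1, 0]
R4 ← R4 + (6/7)·R1: [0, -12/7, -61/7, 0, 7, 8]
R3 ← R3 + (3/8)·R2: [0, 0, 1/2, 23/2, -1/2, -3]
R4 ← R4 + (1/2)·R2: [0, 0, -5, 2, 5, 4]
R4 ← R4 + (10)·R3: [0, 0, 0, 117, 0, -26]
Echelon form has 4 nonzero rows, so rank(T) = 4.
The column space has dimension equal to the rank: 4.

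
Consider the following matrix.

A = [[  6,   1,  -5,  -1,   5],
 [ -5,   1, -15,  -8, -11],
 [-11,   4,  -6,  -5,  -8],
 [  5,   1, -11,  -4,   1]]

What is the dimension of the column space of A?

3

Row reduce to echelon form.
R2 ← R2 + (5/6)·R1: [0, 11/6, -115/6, -53/6, -41/6]
R3 ← R3 + (11/6)·R1: [0, 35/6, -91/6, -41/6, 7/6]
R4 ← R4 − (5/6)·R1: [0, 1/6, -41/6, -19/6, -19/6]
R3 ← R3 − (35/11)·R2: [0, 0, 504/11, 234/11, 252/11]
R4 ← R4 − (1/11)·R2: [0, 0, -56/11, -26/11, -28/11]
R4 ← R4 + (1/9)·R3: [0, 0, 0, 0, 0]
Echelon form has 3 nonzero rows, so rank(A) = 3.
The column space has dimension equal to the rank: 3.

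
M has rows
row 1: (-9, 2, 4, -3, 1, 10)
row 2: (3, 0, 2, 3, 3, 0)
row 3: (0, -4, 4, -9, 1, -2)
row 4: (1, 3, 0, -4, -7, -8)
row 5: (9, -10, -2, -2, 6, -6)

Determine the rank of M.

Row reduce to echelon form.
R2 ← R2 + (1/3)·R1: [0, 2/3, 10/3, 2, 10/3, 10/3]
R4 ← R4 + (1/9)·R1: [0, 29/9, 4/9, -13/3, -62/9, -62/9]
R5 ← R5 + R1: [0, -8, 2, -5, 7, 4]
R3 ← R3 + (6)·R2: [0, 0, 24, 3, 21, 18]
R4 ← R4 − (29/6)·R2: [0, 0, -47/3, -14, -23, -23]
R5 ← R5 + (12)·R2: [0, 0, 42, 19, 47, 44]
R4 ← R4 + (47/72)·R3: [0, 0, 0, -289/24, -223/24, -45/4]
R5 ← R5 − (7/4)·R3: [0, 0, 0, 55/4, 41/4, 25/2]
R5 ← R5 + (330/289)·R4: [0, 0, 0, 0, -104/289, -100/289]
Echelon form has 5 nonzero rows, so rank(M) = 5.

5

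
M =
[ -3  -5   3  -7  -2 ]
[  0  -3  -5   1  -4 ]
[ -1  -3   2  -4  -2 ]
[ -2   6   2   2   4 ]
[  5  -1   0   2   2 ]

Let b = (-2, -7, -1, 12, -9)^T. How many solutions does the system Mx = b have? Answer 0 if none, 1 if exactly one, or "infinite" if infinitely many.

Row reduce the augmented matrix [M | b].
R3 ← R3 − (1/3)·R1: [0, -4/3, 1, -5/3, -4/3, -1/3]
R4 ← R4 − (2/3)·R1: [0, 28/3, 0, 20/3, 16/3, 40/3]
R5 ← R5 + (5/3)·R1: [0, -28/3, 5, -29/3, -4/3, -37/3]
R3 ← R3 − (4/9)·R2: [0, 0, 29/9, -19/9, 4/9, 25/9]
R4 ← R4 + (28/9)·R2: [0, 0, -140/9, 88/9, -64/9, -76/9]
R5 ← R5 − (28/9)·R2: [0, 0, 185/9, -115/9, 100/9, 85/9]
R4 ← R4 + (140/29)·R3: [0, 0, 0, -12/29, -144/29, 144/29]
R5 ← R5 − (185/29)·R3: [0, 0, 0, 20/29, 240/29, -240/29]
R5 ← R5 + (5/3)·R4: [0, 0, 0, 0, 0, 0]
The echelon form has 4 nonzero rows, and every pivot lies in the first 5 columns, so rank(M) = rank([M|b]) = 4.
The system is consistent.
rank = 4 < 5 unknowns, so there are infinitely many solutions.

infinite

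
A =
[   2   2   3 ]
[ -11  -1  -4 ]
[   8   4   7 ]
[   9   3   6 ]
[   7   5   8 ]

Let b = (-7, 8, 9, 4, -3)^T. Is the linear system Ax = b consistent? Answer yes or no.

Row reduce the augmented matrix [A | b].
R2 ← R2 + (11/2)·R1: [0, 10, 25/2, -61/2]
R3 ← R3 − (4)·R1: [0, -4, -5, 37]
R4 ← R4 − (9/2)·R1: [0, -6, -15/2, 71/2]
R5 ← R5 − (7/2)·R1: [0, -2, -5/2, 43/2]
R3 ← R3 + (2/5)·R2: [0, 0, 0, 124/5]
R4 ← R4 + (3/5)·R2: [0, 0, 0, 86/5]
R5 ← R5 + (1/5)·R2: [0, 0, 0, 77/5]
R4 ← R4 − (43/62)·R3: [0, 0, 0, 0]
R5 ← R5 − (77/124)·R3: [0, 0, 0, 0]
The echelon form has 3 nonzero rows; the last pivot sits in the augmented column, so rank(A) = 2 but rank([A|b]) = 3.
Since the ranks differ, the system is inconsistent.

no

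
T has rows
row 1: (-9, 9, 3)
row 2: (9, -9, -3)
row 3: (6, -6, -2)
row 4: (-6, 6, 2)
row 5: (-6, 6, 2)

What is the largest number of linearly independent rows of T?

Row reduce to echelon form.
R2 ← R2 + R1: [0, 0, 0]
R3 ← R3 + (2/3)·R1: [0, 0, 0]
R4 ← R4 − (2/3)·R1: [0, 0, 0]
R5 ← R5 − (2/3)·R1: [0, 0, 0]
Echelon form has 1 nonzero row, so rank(T) = 1.
The rank gives the maximum number of linearly independent rows: 1.

1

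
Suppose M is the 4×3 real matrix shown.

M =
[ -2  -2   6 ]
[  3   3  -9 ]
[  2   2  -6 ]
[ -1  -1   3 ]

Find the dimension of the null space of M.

Row reduce to echelon form.
R2 ← R2 + (3/2)·R1: [0, 0, 0]
R3 ← R3 + R1: [0, 0, 0]
R4 ← R4 − (1/2)·R1: [0, 0, 0]
1 nonzero row, so rank(M) = 1.
M has 3 columns; by rank–nullity, nullity = 3 − 1 = 2.

2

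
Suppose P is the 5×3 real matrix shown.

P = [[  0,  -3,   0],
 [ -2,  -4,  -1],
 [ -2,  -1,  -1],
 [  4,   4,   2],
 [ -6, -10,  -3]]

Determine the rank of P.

Row reduce to echelon form.
Swap R1 ↔ R2
R3 ← R3 − R1: [0, 3, 0]
R4 ← R4 + (2)·R1: [0, -4, 0]
R5 ← R5 − (3)·R1: [0, 2, 0]
R3 ← R3 + R2: [0, 0, 0]
R4 ← R4 − (4/3)·R2: [0, 0, 0]
R5 ← R5 + (2/3)·R2: [0, 0, 0]
Echelon form has 2 nonzero rows, so rank(P) = 2.

2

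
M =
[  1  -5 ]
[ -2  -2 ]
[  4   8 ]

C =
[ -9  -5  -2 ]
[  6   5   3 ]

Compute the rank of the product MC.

First compute MC:
[[-39, -30, -17],
 [  6,   0,  -2],
 [ 12,  20,  16]]
Now row reduce the product.
R2 ← R2 + (2/13)·R1: [0, -60/13, -60/13]
R3 ← R3 + (4/13)·R1: [0, 140/13, 140/13]
R3 ← R3 + (7/3)·R2: [0, 0, 0]
2 nonzero rows, so rank(MC) = 2.

2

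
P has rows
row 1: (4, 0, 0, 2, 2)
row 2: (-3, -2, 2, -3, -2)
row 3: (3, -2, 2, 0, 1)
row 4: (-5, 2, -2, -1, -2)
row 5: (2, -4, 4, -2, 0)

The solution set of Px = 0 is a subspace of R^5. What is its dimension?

3

Row reduce to echelon form.
R2 ← R2 + (3/4)·R1: [0, -2, 2, -3/2, -1/2]
R3 ← R3 − (3/4)·R1: [0, -2, 2, -3/2, -1/2]
R4 ← R4 + (5/4)·R1: [0, 2, -2, 3/2, 1/2]
R5 ← R5 − (1/2)·R1: [0, -4, 4, -3, -1]
R3 ← R3 − R2: [0, 0, 0, 0, 0]
R4 ← R4 + R2: [0, 0, 0, 0, 0]
R5 ← R5 − (2)·R2: [0, 0, 0, 0, 0]
2 nonzero rows, so rank(P) = 2.
P has 5 columns; by rank–nullity, nullity = 5 − 2 = 3.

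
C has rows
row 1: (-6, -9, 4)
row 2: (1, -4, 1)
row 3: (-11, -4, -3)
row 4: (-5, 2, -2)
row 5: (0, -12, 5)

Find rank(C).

Row reduce to echelon form.
R2 ← R2 + (1/6)·R1: [0, -11/2, 5/3]
R3 ← R3 − (11/6)·R1: [0, 25/2, -31/3]
R4 ← R4 − (5/6)·R1: [0, 19/2, -16/3]
R3 ← R3 + (25/11)·R2: [0, 0, -72/11]
R4 ← R4 + (19/11)·R2: [0, 0, -27/11]
R5 ← R5 − (24/11)·R2: [0, 0, 15/11]
R4 ← R4 − (3/8)·R3: [0, 0, 0]
R5 ← R5 + (5/24)·R3: [0, 0, 0]
Echelon form has 3 nonzero rows, so rank(C) = 3.

3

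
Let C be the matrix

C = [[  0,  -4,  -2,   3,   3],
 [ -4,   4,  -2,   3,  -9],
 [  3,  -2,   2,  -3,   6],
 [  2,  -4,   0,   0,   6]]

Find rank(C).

2

Row reduce to echelon form.
Swap R1 ↔ R2
R3 ← R3 + (3/4)·R1: [0, 1, 1/2, -3/4, -3/4]
R4 ← R4 + (1/2)·R1: [0, -2, -1, 3/2, 3/2]
R3 ← R3 + (1/4)·R2: [0, 0, 0, 0, 0]
R4 ← R4 − (1/2)·R2: [0, 0, 0, 0, 0]
Echelon form has 2 nonzero rows, so rank(C) = 2.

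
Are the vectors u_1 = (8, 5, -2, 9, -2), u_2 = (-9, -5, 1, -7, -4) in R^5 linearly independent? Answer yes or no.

Form the matrix with these vectors as rows and row reduce.
R2 ← R2 + (9/8)·R1: [0, 5/8, -5/4, 25/8, -25/4]
2 nonzero rows, so the 2 vectors span a space of dimension 2.
Since 2 = 2, the vectors are linearly independent.

yes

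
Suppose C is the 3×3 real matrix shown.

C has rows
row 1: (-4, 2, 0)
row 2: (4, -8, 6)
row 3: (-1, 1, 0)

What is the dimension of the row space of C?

Row reduce to echelon form.
R2 ← R2 + R1: [0, -6, 6]
R3 ← R3 − (1/4)·R1: [0, 1/2, 0]
R3 ← R3 + (1/12)·R2: [0, 0, 1/2]
Echelon form has 3 nonzero rows, so rank(C) = 3.
The row space has dimension equal to the rank: 3.

3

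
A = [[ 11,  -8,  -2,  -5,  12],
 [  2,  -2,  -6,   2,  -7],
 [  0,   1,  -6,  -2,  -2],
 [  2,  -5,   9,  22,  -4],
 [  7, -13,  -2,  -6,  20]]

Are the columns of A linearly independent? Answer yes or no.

Row reduce A to echelon form.
R2 ← R2 − (2/11)·R1: [0, -6/11, -62/11, 32/11, -101/11]
R4 ← R4 − (2/11)·R1: [0, -39/11, 103/11, 252/11, -68/11]
R5 ← R5 − (7/11)·R1: [0, -87/11, -8/11, -31/11, 136/11]
R3 ← R3 + (11/6)·R2: [0, 0, -49/3, 10/3, -113/6]
R4 ← R4 − (13/2)·R2: [0, 0, 46, 4, 107/2]
R5 ← R5 − (29/2)·R2: [0, 0, 81, -45, 291/2]
R4 ← R4 + (138/49)·R3: [0, 0, 0, 656/49, 45/98]
R5 ← R5 + (243/49)·R3: [0, 0, 0, -1395/49, 2553/49]
R5 ← R5 + (1395/656)·R4: [0, 0, 0, 0, 69639/1312]
5 pivots among 5 columns.
Every column is a pivot column, so the columns are linearly independent.

yes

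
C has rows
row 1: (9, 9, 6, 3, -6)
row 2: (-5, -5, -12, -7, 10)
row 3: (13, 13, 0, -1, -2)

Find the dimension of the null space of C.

Row reduce to echelon form.
R2 ← R2 + (5/9)·R1: [0, 0, -26/3, -16/3, 20/3]
R3 ← R3 − (13/9)·R1: [0, 0, -26/3, -16/3, 20/3]
R3 ← R3 − R2: [0, 0, 0, 0, 0]
2 nonzero rows, so rank(C) = 2.
C has 5 columns; by rank–nullity, nullity = 5 − 2 = 3.

3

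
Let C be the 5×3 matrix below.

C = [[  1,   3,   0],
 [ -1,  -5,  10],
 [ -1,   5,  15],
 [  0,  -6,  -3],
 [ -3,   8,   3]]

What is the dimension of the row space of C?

Row reduce to echelon form.
R2 ← R2 + R1: [0, -2, 10]
R3 ← R3 + R1: [0, 8, 15]
R5 ← R5 + (3)·R1: [0, 17, 3]
R3 ← R3 + (4)·R2: [0, 0, 55]
R4 ← R4 − (3)·R2: [0, 0, -33]
R5 ← R5 + (17/2)·R2: [0, 0, 88]
R4 ← R4 + (3/5)·R3: [0, 0, 0]
R5 ← R5 − (8/5)·R3: [0, 0, 0]
Echelon form has 3 nonzero rows, so rank(C) = 3.
The row space has dimension equal to the rank: 3.

3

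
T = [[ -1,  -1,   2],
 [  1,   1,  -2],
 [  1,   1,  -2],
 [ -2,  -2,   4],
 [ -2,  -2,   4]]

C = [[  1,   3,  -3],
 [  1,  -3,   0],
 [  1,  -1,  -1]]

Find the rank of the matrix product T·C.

First compute TC:
[[  0,  -2,   1],
 [  0,   2,  -1],
 [  0,   2,  -1],
 [  0,  -4,   2],
 [  0,  -4,   2]]
Now row reduce the product.
R2 ← R2 + R1: [0, 0, 0]
R3 ← R3 + R1: [0, 0, 0]
R4 ← R4 − (2)·R1: [0, 0, 0]
R5 ← R5 − (2)·R1: [0, 0, 0]
1 nonzero row, so rank(TC) = 1.

1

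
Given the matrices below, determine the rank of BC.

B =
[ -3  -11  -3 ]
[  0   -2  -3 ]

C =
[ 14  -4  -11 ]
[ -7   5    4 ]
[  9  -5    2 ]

First compute BC:
[[  8, -28, -17],
 [-13,   5, -14]]
Now row reduce the product.
R2 ← R2 + (13/8)·R1: [0, -81/2, -333/8]
2 nonzero rows, so rank(BC) = 2.

2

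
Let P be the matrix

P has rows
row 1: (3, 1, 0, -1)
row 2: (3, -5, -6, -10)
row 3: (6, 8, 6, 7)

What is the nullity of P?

2

Row reduce to echelon form.
R2 ← R2 − R1: [0, -6, -6, -9]
R3 ← R3 − (2)·R1: [0, 6, 6, 9]
R3 ← R3 + R2: [0, 0, 0, 0]
2 nonzero rows, so rank(P) = 2.
P has 4 columns; by rank–nullity, nullity = 4 − 2 = 2.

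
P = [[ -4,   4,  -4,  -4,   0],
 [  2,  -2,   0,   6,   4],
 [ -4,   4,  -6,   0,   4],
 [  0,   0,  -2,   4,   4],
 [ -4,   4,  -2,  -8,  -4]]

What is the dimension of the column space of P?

2

Row reduce to echelon form.
R2 ← R2 + (1/2)·R1: [0, 0, -2, 4, 4]
R3 ← R3 − R1: [0, 0, -2, 4, 4]
R5 ← R5 − R1: [0, 0, 2, -4, -4]
R3 ← R3 − R2: [0, 0, 0, 0, 0]
R4 ← R4 − R2: [0, 0, 0, 0, 0]
R5 ← R5 + R2: [0, 0, 0, 0, 0]
Echelon form has 2 nonzero rows, so rank(P) = 2.
The column space has dimension equal to the rank: 2.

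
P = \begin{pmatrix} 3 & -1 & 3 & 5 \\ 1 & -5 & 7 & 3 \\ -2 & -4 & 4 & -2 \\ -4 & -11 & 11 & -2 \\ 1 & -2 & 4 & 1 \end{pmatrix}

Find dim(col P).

3

Row reduce to echelon form.
R2 ← R2 − (1/3)·R1: [0, -14/3, 6, 4/3]
R3 ← R3 + (2/3)·R1: [0, -14/3, 6, 4/3]
R4 ← R4 + (4/3)·R1: [0, -37/3, 15, 14/3]
R5 ← R5 − (1/3)·R1: [0, -5/3, 3, -2/3]
R3 ← R3 − R2: [0, 0, 0, 0]
R4 ← R4 − (37/14)·R2: [0, 0, -6/7, 8/7]
R5 ← R5 − (5/14)·R2: [0, 0, 6/7, -8/7]
Swap R3 ↔ R4
R5 ← R5 + R3: [0, 0, 0, 0]
Echelon form has 3 nonzero rows, so rank(P) = 3.
The column space has dimension equal to the rank: 3.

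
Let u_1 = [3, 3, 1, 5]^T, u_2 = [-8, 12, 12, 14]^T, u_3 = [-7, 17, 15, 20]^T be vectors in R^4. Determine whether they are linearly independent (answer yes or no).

yes

Form the matrix with these vectors as rows and row reduce.
R2 ← R2 + (8/3)·R1: [0, 20, 44/3, 82/3]
R3 ← R3 + (7/3)·R1: [0, 24, 52/3, 95/3]
R3 ← R3 − (6/5)·R2: [0, 0, -4/15, -17/15]
3 nonzero rows, so the 3 vectors span a space of dimension 3.
Since 3 = 3, the vectors are linearly independent.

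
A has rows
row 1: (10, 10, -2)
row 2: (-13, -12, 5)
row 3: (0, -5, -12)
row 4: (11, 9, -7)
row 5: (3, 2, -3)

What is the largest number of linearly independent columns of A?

Row reduce to echelon form.
R2 ← R2 + (13/10)·R1: [0, 1, 12/5]
R4 ← R4 − (11/10)·R1: [0, -2, -24/5]
R5 ← R5 − (3/10)·R1: [0, -1, -12/5]
R3 ← R3 + (5)·R2: [0, 0, 0]
R4 ← R4 + (2)·R2: [0, 0, 0]
R5 ← R5 + R2: [0, 0, 0]
Echelon form has 2 nonzero rows, so rank(A) = 2.
The rank gives the maximum number of linearly independent columns: 2.

2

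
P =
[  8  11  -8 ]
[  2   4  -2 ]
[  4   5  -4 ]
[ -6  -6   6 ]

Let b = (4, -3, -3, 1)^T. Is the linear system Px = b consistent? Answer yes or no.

Row reduce the augmented matrix [P | b].
R2 ← R2 − (1/4)·R1: [0, 5/4, 0, -4]
R3 ← R3 − (1/2)·R1: [0, -1/2, 0, -5]
R4 ← R4 + (3/4)·R1: [0, 9/4, 0, 4]
R3 ← R3 + (2/5)·R2: [0, 0, 0, -33/5]
R4 ← R4 − (9/5)·R2: [0, 0, 0, 56/5]
R4 ← R4 + (56/33)·R3: [0, 0, 0, 0]
The echelon form has 3 nonzero rows; the last pivot sits in the augmented column, so rank(P) = 2 but rank([P|b]) = 3.
Since the ranks differ, the system is inconsistent.

no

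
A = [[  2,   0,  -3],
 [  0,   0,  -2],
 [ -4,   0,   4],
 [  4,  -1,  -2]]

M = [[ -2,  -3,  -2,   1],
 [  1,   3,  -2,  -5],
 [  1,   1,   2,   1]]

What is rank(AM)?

2

First compute AM:
[[ -7,  -9, -10,  -1],
 [ -2,  -2,  -4,  -2],
 [ 12,  16,  16,   0],
 [-11, -17, -10,   7]]
Now row reduce the product.
R2 ← R2 − (2/7)·R1: [0, 4/7, -8/7, -12/7]
R3 ← R3 + (12/7)·R1: [0, 4/7, -8/7, -12/7]
R4 ← R4 − (11/7)·R1: [0, -20/7, 40/7, 60/7]
R3 ← R3 − R2: [0, 0, 0, 0]
R4 ← R4 + (5)·R2: [0, 0, 0, 0]
2 nonzero rows, so rank(AM) = 2.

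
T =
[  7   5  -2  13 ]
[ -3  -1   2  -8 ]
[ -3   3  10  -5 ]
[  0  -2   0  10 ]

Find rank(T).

3

Row reduce to echelon form.
R2 ← R2 + (3/7)·R1: [0, 8/7, 8/7, -17/7]
R3 ← R3 + (3/7)·R1: [0, 36/7, 64/7, 4/7]
R3 ← R3 − (9/2)·R2: [0, 0, 4, 23/2]
R4 ← R4 + (7/4)·R2: [0, 0, 2, 23/4]
R4 ← R4 − (1/2)·R3: [0, 0, 0, 0]
Echelon form has 3 nonzero rows, so rank(T) = 3.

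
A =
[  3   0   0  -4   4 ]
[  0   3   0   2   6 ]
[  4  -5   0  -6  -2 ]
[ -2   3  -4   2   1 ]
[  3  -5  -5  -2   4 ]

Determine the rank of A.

Row reduce to echelon form.
R3 ← R3 − (4/3)·R1: [0, -5, 0, -2/3, -22/3]
R4 ← R4 + (2/3)·R1: [0, 3, -4, -2/3, 11/3]
R5 ← R5 − R1: [0, -5, -5, 2, 0]
R3 ← R3 + (5/3)·R2: [0, 0, 0, 8/3, 8/3]
R4 ← R4 − R2: [0, 0, -4, -8/3, -7/3]
R5 ← R5 + (5/3)·R2: [0, 0, -5, 16/3, 10]
Swap R3 ↔ R4
R5 ← R5 − (5/4)·R3: [0, 0, 0, 26/3, 155/12]
R5 ← R5 − (13/4)·R4: [0, 0, 0, 0, 17/4]
Echelon form has 5 nonzero rows, so rank(A) = 5.

5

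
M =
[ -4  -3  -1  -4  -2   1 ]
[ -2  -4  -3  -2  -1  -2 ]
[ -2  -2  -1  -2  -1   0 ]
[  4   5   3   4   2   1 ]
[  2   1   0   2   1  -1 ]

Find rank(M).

2

Row reduce to echelon form.
R2 ← R2 − (1/2)·R1: [0, -5/2, -5/2, 0, 0, -5/2]
R3 ← R3 − (1/2)·R1: [0, -1/2, -1/2, 0, 0, -1/2]
R4 ← R4 + R1: [0, 2, 2, 0, 0, 2]
R5 ← R5 + (1/2)·R1: [0, -1/2, -1/2, 0, 0, -1/2]
R3 ← R3 − (1/5)·R2: [0, 0, 0, 0, 0, 0]
R4 ← R4 + (4/5)·R2: [0, 0, 0, 0, 0, 0]
R5 ← R5 − (1/5)·R2: [0, 0, 0, 0, 0, 0]
Echelon form has 2 nonzero rows, so rank(M) = 2.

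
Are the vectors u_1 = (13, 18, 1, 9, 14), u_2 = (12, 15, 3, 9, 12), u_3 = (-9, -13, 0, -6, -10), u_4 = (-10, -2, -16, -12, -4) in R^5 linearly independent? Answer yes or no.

no

Form the matrix with these vectors as rows and row reduce.
R2 ← R2 − (12/13)·R1: [0, -21/13, 27/13, 9/13, -12/13]
R3 ← R3 + (9/13)·R1: [0, -7/13, 9/13, 3/13, -4/13]
R4 ← R4 + (10/13)·R1: [0, 154/13, -198/13, -66/13, 88/13]
R3 ← R3 − (1/3)·R2: [0, 0, 0, 0, 0]
R4 ← R4 + (22/3)·R2: [0, 0, 0, 0, 0]
2 nonzero rows, so the 4 vectors span a space of dimension 2.
Since 2 < 4, the vectors are linearly dependent.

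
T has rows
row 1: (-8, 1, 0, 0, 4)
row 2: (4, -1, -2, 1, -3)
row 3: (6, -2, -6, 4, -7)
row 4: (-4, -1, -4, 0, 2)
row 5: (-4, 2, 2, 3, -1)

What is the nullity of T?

Row reduce to echelon form.
R2 ← R2 + (1/2)·R1: [0, -1/2, -2, 1, -1]
R3 ← R3 + (3/4)·R1: [0, -5/4, -6, 4, -4]
R4 ← R4 − (1/2)·R1: [0, -3/2, -4, 0, 0]
R5 ← R5 − (1/2)·R1: [0, 3/2, 2, 3, -3]
R3 ← R3 − (5/2)·R2: [0, 0, -1, 3/2, -3/2]
R4 ← R4 − (3)·R2: [0, 0, 2, -3, 3]
R5 ← R5 + (3)·R2: [0, 0, -4, 6, -6]
R4 ← R4 + (2)·R3: [0, 0, 0, 0, 0]
R5 ← R5 − (4)·R3: [0, 0, 0, 0, 0]
3 nonzero rows, so rank(T) = 3.
T has 5 columns; by rank–nullity, nullity = 5 − 3 = 2.

2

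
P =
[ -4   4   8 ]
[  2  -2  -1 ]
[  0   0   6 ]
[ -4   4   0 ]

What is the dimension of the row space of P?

2

Row reduce to echelon form.
R2 ← R2 + (1/2)·R1: [0, 0, 3]
R4 ← R4 − R1: [0, 0, -8]
R3 ← R3 − (2)·R2: [0, 0, 0]
R4 ← R4 + (8/3)·R2: [0, 0, 0]
Echelon form has 2 nonzero rows, so rank(P) = 2.
The row space has dimension equal to the rank: 2.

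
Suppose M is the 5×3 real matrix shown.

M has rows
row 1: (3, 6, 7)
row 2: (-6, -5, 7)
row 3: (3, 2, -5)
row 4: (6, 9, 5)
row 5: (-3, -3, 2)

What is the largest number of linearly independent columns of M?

2

Row reduce to echelon form.
R2 ← R2 + (2)·R1: [0, 7, 21]
R3 ← R3 − R1: [0, -4, -12]
R4 ← R4 − (2)·R1: [0, -3, -9]
R5 ← R5 + R1: [0, 3, 9]
R3 ← R3 + (4/7)·R2: [0, 0, 0]
R4 ← R4 + (3/7)·R2: [0, 0, 0]
R5 ← R5 − (3/7)·R2: [0, 0, 0]
Echelon form has 2 nonzero rows, so rank(M) = 2.
The rank gives the maximum number of linearly independent columns: 2.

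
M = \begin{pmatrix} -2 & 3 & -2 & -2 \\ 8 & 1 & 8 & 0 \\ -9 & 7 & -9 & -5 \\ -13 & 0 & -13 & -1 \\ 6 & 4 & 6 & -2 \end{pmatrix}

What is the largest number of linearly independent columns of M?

2

Row reduce to echelon form.
R2 ← R2 + (4)·R1: [0, 13, 0, -8]
R3 ← R3 − (9/2)·R1: [0, -13/2, 0, 4]
R4 ← R4 − (13/2)·R1: [0, -39/2, 0, 12]
R5 ← R5 + (3)·R1: [0, 13, 0, -8]
R3 ← R3 + (1/2)·R2: [0, 0, 0, 0]
R4 ← R4 + (3/2)·R2: [0, 0, 0, 0]
R5 ← R5 − R2: [0, 0, 0, 0]
Echelon form has 2 nonzero rows, so rank(M) = 2.
The rank gives the maximum number of linearly independent columns: 2.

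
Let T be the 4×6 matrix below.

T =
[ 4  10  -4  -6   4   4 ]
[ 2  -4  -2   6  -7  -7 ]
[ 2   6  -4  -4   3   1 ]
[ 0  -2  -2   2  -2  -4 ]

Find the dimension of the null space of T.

Row reduce to echelon form.
R2 ← R2 − (1/2)·R1: [0, -9, 0, 9, -9, -9]
R3 ← R3 − (1/2)·R1: [0, 1, -2, -1, 1, -1]
R3 ← R3 + (1/9)·R2: [0, 0, -2, 0, 0, -2]
R4 ← R4 − (2/9)·R2: [0, 0, -2, 0, 0, -2]
R4 ← R4 − R3: [0, 0, 0, 0, 0, 0]
3 nonzero rows, so rank(T) = 3.
T has 6 columns; by rank–nullity, nullity = 6 − 3 = 3.

3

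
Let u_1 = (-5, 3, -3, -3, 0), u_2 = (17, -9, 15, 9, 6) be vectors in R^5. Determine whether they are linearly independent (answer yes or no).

Form the matrix with these vectors as rows and row reduce.
R2 ← R2 + (17/5)·R1: [0, 6/5, 24/5, -6/5, 6]
2 nonzero rows, so the 2 vectors span a space of dimension 2.
Since 2 = 2, the vectors are linearly independent.

yes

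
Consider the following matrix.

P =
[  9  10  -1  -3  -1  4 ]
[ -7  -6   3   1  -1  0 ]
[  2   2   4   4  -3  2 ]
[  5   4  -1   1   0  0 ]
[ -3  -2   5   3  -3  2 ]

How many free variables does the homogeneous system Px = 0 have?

3

Row reduce to echelon form.
R2 ← R2 + (7/9)·R1: [0, 16/9, 20/9, -4/3, -16/9, 28/9]
R3 ← R3 − (2/9)·R1: [0, -2/9, 38/9, 14/3, -25/9, 10/9]
R4 ← R4 − (5/9)·R1: [0, -14/9, -4/9, 8/3, 5/9, -20/9]
R5 ← R5 + (1/3)·R1: [0, 4/3, 14/3, 2, -10/3, 10/3]
R3 ← R3 + (1/8)·R2: [0, 0, 9/2, 9/2, -3, 3/2]
R4 ← R4 + (7/8)·R2: [0, 0, 3/2, 3/2, -1, 1/2]
R5 ← R5 − (3/4)·R2: [0, 0, 3, 3, -2, 1]
R4 ← R4 − (1/3)·R3: [0, 0, 0, 0, 0, 0]
R5 ← R5 − (2/3)·R3: [0, 0, 0, 0, 0, 0]
3 nonzero rows, so rank(P) = 3.
P has 6 columns; by rank–nullity, nullity = 6 − 3 = 3.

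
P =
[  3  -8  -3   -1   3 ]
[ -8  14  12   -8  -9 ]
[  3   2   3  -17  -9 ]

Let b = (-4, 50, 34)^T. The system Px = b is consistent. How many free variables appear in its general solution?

2

Row reduce the augmented matrix [P | b].
R2 ← R2 + (8/3)·R1: [0, -22/3, 4, -32/3, -1, 118/3]
R3 ← R3 − R1: [0, 10, 6, -16, -12, 38]
R3 ← R3 + (15/11)·R2: [0, 0, 126/11, -336/11, -147/11, 1008/11]
The echelon form has 3 nonzero rows, and every pivot lies in the first 5 columns, so rank(P) = rank([P|b]) = 3.
The system is consistent.
Free variables = (unknowns) − (rank) = 5 − 3 = 2.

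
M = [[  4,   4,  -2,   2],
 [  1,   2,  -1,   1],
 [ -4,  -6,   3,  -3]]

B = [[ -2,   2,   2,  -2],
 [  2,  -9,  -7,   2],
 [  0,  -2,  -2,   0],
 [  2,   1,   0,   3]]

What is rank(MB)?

2

First compute MB:
[[  4, -22, -16,   6],
 [  4, -13, -10,   5],
 [-10,  37,  28, -13]]
Now row reduce the product.
R2 ← R2 − R1: [0, 9, 6, -1]
R3 ← R3 + (5/2)·R1: [0, -18, -12, 2]
R3 ← R3 + (2)·R2: [0, 0, 0, 0]
2 nonzero rows, so rank(MB) = 2.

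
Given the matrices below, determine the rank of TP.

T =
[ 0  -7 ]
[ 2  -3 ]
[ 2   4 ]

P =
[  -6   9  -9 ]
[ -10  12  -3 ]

First compute TP:
[[ 70, -84,  21],
 [ 18, -18,  -9],
 [-52,  66, -30]]
Now row reduce the product.
R2 ← R2 − (9/35)·R1: [0, 18/5, -72/5]
R3 ← R3 + (26/35)·R1: [0, 18/5, -72/5]
R3 ← R3 − R2: [0, 0, 0]
2 nonzero rows, so rank(TP) = 2.

2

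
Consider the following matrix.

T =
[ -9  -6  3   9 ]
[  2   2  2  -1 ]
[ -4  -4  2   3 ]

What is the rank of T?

Row reduce to echelon form.
R2 ← R2 + (2/9)·R1: [0, 2/3, 8/3, 1]
R3 ← R3 − (4/9)·R1: [0, -4/3, 2/3, -1]
R3 ← R3 + (2)·R2: [0, 0, 6, 1]
Echelon form has 3 nonzero rows, so rank(T) = 3.

3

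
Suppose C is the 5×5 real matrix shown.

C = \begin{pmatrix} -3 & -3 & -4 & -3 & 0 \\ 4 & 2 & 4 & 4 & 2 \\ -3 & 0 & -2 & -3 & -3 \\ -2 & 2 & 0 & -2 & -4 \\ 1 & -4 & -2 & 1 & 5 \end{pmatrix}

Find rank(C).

Row reduce to echelon form.
R2 ← R2 + (4/3)·R1: [0, -2, -4/3, 0, 2]
R3 ← R3 − R1: [0, 3, 2, 0, -3]
R4 ← R4 − (2/3)·R1: [0, 4, 8/3, 0, -4]
R5 ← R5 + (1/3)·R1: [0, -5, -10/3, 0, 5]
R3 ← R3 + (3/2)·R2: [0, 0, 0, 0, 0]
R4 ← R4 + (2)·R2: [0, 0, 0, 0, 0]
R5 ← R5 − (5/2)·R2: [0, 0, 0, 0, 0]
Echelon form has 2 nonzero rows, so rank(C) = 2.

2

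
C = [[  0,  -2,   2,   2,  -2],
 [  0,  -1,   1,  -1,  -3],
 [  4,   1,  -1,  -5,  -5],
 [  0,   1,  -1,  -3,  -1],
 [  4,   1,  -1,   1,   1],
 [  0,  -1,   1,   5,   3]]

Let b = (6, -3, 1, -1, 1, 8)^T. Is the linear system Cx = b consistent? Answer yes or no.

no

Row reduce the augmented matrix [C | b].
Swap R1 ↔ R3
R5 ← R5 − R1: [0, 0, 0, 6, 6, 0]
R3 ← R3 − (2)·R2: [0, 0, 0, 4, 4, 12]
R4 ← R4 + R2: [0, 0, 0, -4, -4, -4]
R6 ← R6 − R2: [0, 0, 0, 6, 6, 11]
R4 ← R4 + R3: [0, 0, 0, 0, 0, 8]
R5 ← R5 − (3/2)·R3: [0, 0, 0, 0, 0, -18]
R6 ← R6 − (3/2)·R3: [0, 0, 0, 0, 0, -7]
R5 ← R5 + (9/4)·R4: [0, 0, 0, 0, 0, 0]
R6 ← R6 + (7/8)·R4: [0, 0, 0, 0, 0, 0]
The echelon form has 4 nonzero rows; the last pivot sits in the augmented column, so rank(C) = 3 but rank([C|b]) = 4.
Since the ranks differ, the system is inconsistent.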